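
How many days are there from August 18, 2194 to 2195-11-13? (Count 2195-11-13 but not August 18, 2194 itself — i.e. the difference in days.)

Aug 18, 2194 → Aug 18, 2195: 365 days.
Aug 18, 2195 → Sep 18, 2195: 31 days (August has 31).
Sep 18, 2195 → Oct 18, 2195: 30 days (September has 30).
Oct 18, 2195 → Nov 13, 2195: 26 days.
Total: 452 days.

452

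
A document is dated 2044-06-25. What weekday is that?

January 1, 2044 is a Friday.
Jan 1, 2044 → Feb 1, 2044: 31 days (January has 31).
Feb 1, 2044 → Mar 1, 2044: 29 days (February has 29).
Mar 1, 2044 → Apr 1, 2044: 31 days (March has 31).
Apr 1, 2044 → May 1, 2044: 30 days (April has 30).
May 1, 2044 → Jun 1, 2044: 31 days (May has 31).
Jun 1, 2044 → Jun 25, 2044: 24 days.
Total: 176 days.
176 mod 7 = 1, so Friday + 1 = Saturday.

Saturday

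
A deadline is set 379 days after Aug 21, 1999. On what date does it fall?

September 3, 2000

Aug has 31 days: +11 → Sep 1, 1999 (368 left).
Sep has 30 days: +30 → Oct 1, 1999 (338 left).
Oct has 31 days: +31 → Nov 1, 1999 (307 left).
Nov has 30 days: +30 → Dec 1, 1999 (277 left).
Dec has 31 days: +31 → Jan 1, 2000 (246 left).
Jan has 31 days: +31 → Feb 1, 2000 (215 left).
Feb has 29 days: +29 → Mar 1, 2000 (186 left).
Mar has 31 days: +31 → Apr 1, 2000 (155 left).
Apr has 30 days: +30 → May 1, 2000 (125 left).
May has 31 days: +31 → Jun 1, 2000 (94 left).
Jun has 30 days: +30 → Jul 1, 2000 (64 left).
Jul has 31 days: +31 → Aug 1, 2000 (33 left).
Aug has 31 days: +31 → Sep 1, 2000 (2 left).
+2 → Sep 3, 2000.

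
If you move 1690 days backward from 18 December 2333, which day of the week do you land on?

Dec 18, 2333 is a Monday.
1690 mod 7 = 3, so 1690 days before a Monday is Monday − 3 = Friday.

Friday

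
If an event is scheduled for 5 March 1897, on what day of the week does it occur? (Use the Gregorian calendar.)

January 1, 1897 is a Friday.
Jan 1, 1897 → Feb 1, 1897: 31 days (January has 31).
Feb 1, 1897 → Mar 1, 1897: 28 days (February has 28).
Mar 1, 1897 → Mar 5, 1897: 4 days.
Total: 63 days.
63 mod 7 = 0, so Friday + 0 = Friday.

Friday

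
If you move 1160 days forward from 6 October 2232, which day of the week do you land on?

Thursday

Oct 6, 2232 is a Saturday.
1160 mod 7 = 5, so 1160 days after a Saturday is Saturday + 5 = Thursday.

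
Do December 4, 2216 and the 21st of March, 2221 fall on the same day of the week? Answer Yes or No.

From Dec 4, 2216 to Mar 21, 2221 is 1568 days.
1568 mod 7 = 0, so they are the same weekday.
(Dec 4, 2216 is a Wednesday; Mar 21, 2221 is a Wednesday.)

Yes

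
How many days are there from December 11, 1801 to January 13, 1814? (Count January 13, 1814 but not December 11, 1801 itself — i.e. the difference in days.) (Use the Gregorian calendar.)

4416

Dec 11, 1801 → Dec 11, 1802: 365 days.
Dec 11, 1802 → Dec 11, 1803: 365 days.
Dec 11, 1803 → Dec 11, 1804: 366 days (Feb 29, 1804 is in that span).
Dec 11, 1804 → Dec 11, 1805: 365 days.
Dec 11, 1805 → Dec 11, 1806: 365 days.
Dec 11, 1806 → Dec 11, 1807: 365 days.
Dec 11, 1807 → Dec 11, 1808: 366 days (Feb 29, 1808 is in that span).
Dec 11, 1808 → Dec 11, 1809: 365 days.
Dec 11, 1809 → Dec 11, 1810: 365 days.
Dec 11, 1810 → Dec 11, 1811: 365 days.
Dec 11, 1811 → Dec 11, 1812: 366 days (Feb 29, 1812 is in that span).
Dec 11, 1812 → Jan 11, 1813: 31 days (December has 31).
Jan 11, 1813 → Feb 11, 1813: 31 days (January has 31).
Feb 11, 1813 → Mar 11, 1813: 28 days (February has 28).
Mar 11, 1813 → Apr 11, 1813: 31 days (March has 31).
Apr 11, 1813 → May 11, 1813: 30 days (April has 30).
May 11, 1813 → Jun 11, 1813: 31 days (May has 31).
Jun 11, 1813 → Jul 11, 1813: 30 days (June has 30).
Jul 11, 1813 → Aug 11, 1813: 31 days (July has 31).
Aug 11, 1813 → Sep 11, 1813: 31 days (August has 31).
Sep 11, 1813 → Oct 11, 1813: 30 days (September has 30).
Oct 11, 1813 → Nov 11, 1813: 31 days (October has 31).
Nov 11, 1813 → Dec 11, 1813: 30 days (November has 30).
Dec 11, 1813 → Jan 11, 1814: 31 days (December has 31).
Jan 11, 1814 → Jan 13, 1814: 2 days.
Total: 4416 days.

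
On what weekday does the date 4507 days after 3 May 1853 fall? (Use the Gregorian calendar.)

First find the weekday of May 3, 1853. Doomsday rule: the anchor day for the 1800s is Friday. For year 53: 53÷12 = 4 r 5, and 5÷4 = 1, so 4+5+1 = 10.
Friday + 10 ≡ Monday — that's 1853's doomsday.
In May the doomsday date is May 9.
May 3 is 6 days before May 9; 6 mod 7 = 6, so Monday − 6 = Tuesday.
4507 mod 7 = 6, so 4507 days after a Tuesday is Tuesday + 6 = Monday.

Monday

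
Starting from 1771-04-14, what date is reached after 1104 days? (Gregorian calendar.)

+366 (one year; includes Feb 29, 1772) → Apr 14, 1772 (738 left).
+365 (one year) → Apr 14, 1773 (373 left).
Apr has 30 days: +17 → May 1, 1773 (356 left).
May has 31 days: +31 → Jun 1, 1773 (325 left).
Jun has 30 days: +30 → Jul 1, 1773 (295 left).
Jul has 31 days: +31 → Aug 1, 1773 (264 left).
Aug has 31 days: +31 → Sep 1, 1773 (233 left).
Sep has 30 days: +30 → Oct 1, 1773 (203 left).
Oct has 31 days: +31 → Nov 1, 1773 (172 left).
Nov has 30 days: +30 → Dec 1, 1773 (142 left).
Dec has 31 days: +31 → Jan 1, 1774 (111 left).
Jan has 31 days: +31 → Feb 1, 1774 (80 left).
Feb has 28 days: +28 → Mar 1, 1774 (52 left).
Mar has 31 days: +31 → Apr 1, 1774 (21 left).
+21 → Apr 22, 1774.

April 22, 1774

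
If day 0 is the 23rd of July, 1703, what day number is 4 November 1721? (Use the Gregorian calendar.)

6679

Jul 23, 1703 → Jul 23, 1704: 366 days (Feb 29, 1704 is in that span).
Jul 23, 1704 → Jul 23, 1705: 365 days.
Jul 23, 1705 → Jul 23, 1706: 365 days.
Jul 23, 1706 → Jul 23, 1707: 365 days.
Jul 23, 1707 → Jul 23, 1708: 366 days (Feb 29, 1708 is in that span).
Jul 23, 1708 → Jul 23, 1709: 365 days.
Jul 23, 1709 → Jul 23, 1710: 365 days.
Jul 23, 1710 → Jul 23, 1711: 365 days.
Jul 23, 1711 → Jul 23, 1712: 366 days (Feb 29, 1712 is in that span).
Jul 23, 1712 → Jul 23, 1713: 365 days.
Jul 23, 1713 → Jul 23, 1714: 365 days.
Jul 23, 1714 → Jul 23, 1715: 365 days.
Jul 23, 1715 → Jul 23, 1716: 366 days (Feb 29, 1716 is in that span).
Jul 23, 1716 → Jul 23, 1717: 365 days.
Jul 23, 1717 → Jul 23, 1718: 365 days.
Jul 23, 1718 → Jul 23, 1719: 365 days.
Jul 23, 1719 → Jul 23, 1720: 366 days (Feb 29, 1720 is in that span).
Jul 23, 1720 → Jul 23, 1721: 365 days.
Jul 23, 1721 → Aug 23, 1721: 31 days (July has 31).
Aug 23, 1721 → Sep 23, 1721: 31 days (August has 31).
Sep 23, 1721 → Oct 23, 1721: 30 days (September has 30).
Oct 23, 1721 → Nov 4, 1721: 12 days.
Total: 6679 days.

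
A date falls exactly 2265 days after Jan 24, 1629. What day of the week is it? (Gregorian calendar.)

Sunday

First find the weekday of Jan 24, 1629. Doomsday rule: the anchor day for the 1600s is Tuesday. For year 29: 29÷12 = 2 r 5, and 5÷4 = 1, so 2+5+1 = 8.
Tuesday + 8 ≡ Wednesday — that's 1629's doomsday.
In January the doomsday date is Jan 3 (1629 is not a leap year).
Jan 24 is 21 days after Jan 3; 21 mod 7 = 0, so Wednesday + 0 = Wednesday.
2265 mod 7 = 4, so 2265 days after a Wednesday is Wednesday + 4 = Sunday.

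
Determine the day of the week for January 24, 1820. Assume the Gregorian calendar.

Doomsday rule: the anchor day for the 1800s is Friday. For year 20: 20÷12 = 1 r 8, and 8÷4 = 2, so 1+8+2 = 11.
Friday + 11 ≡ Tuesday — that's 1820's doomsday.
In January the doomsday date is Jan 4 (1820 is a leap year (divisible by 4)).
Jan 24 is 20 days after Jan 4; 20 mod 7 = 6, so Tuesday + 6 = Monday.

Monday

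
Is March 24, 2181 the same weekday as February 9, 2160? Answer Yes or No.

From Feb 9, 2160 to Mar 24, 2181 is 7714 days.
7714 mod 7 = 0, so they are the same weekday.
(Feb 9, 2160 is a Saturday; Mar 24, 2181 is a Saturday.)

Yes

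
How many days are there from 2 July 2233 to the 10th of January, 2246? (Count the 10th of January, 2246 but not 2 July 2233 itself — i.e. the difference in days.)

4575

Jul 2, 2233 → Jul 2, 2234: 365 days.
Jul 2, 2234 → Jul 2, 2235: 365 days.
Jul 2, 2235 → Jul 2, 2236: 366 days (Feb 29, 2236 is in that span).
Jul 2, 2236 → Jul 2, 2237: 365 days.
Jul 2, 2237 → Jul 2, 2238: 365 days.
Jul 2, 2238 → Jul 2, 2239: 365 days.
Jul 2, 2239 → Jul 2, 2240: 366 days (Feb 29, 2240 is in that span).
Jul 2, 2240 → Jul 2, 2241: 365 days.
Jul 2, 2241 → Jul 2, 2242: 365 days.
Jul 2, 2242 → Jul 2, 2243: 365 days.
Jul 2, 2243 → Jul 2, 2244: 366 days (Feb 29, 2244 is in that span).
Jul 2, 2244 → Jul 2, 2245: 365 days.
Jul 2, 2245 → Aug 2, 2245: 31 days (July has 31).
Aug 2, 2245 → Sep 2, 2245: 31 days (August has 31).
Sep 2, 2245 → Oct 2, 2245: 30 days (September has 30).
Oct 2, 2245 → Nov 2, 2245: 31 days (October has 31).
Nov 2, 2245 → Dec 2, 2245: 30 days (November has 30).
Dec 2, 2245 → Jan 2, 2246: 31 days (December has 31).
Jan 2, 2246 → Jan 10, 2246: 8 days.
Total: 4575 days.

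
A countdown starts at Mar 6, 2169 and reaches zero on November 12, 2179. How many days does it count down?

3903

Mar 6, 2169 → Mar 6, 2170: 365 days.
Mar 6, 2170 → Mar 6, 2171: 365 days.
Mar 6, 2171 → Mar 6, 2172: 366 days (Feb 29, 2172 is in that span).
Mar 6, 2172 → Mar 6, 2173: 365 days.
Mar 6, 2173 → Mar 6, 2174: 365 days.
Mar 6, 2174 → Mar 6, 2175: 365 days.
Mar 6, 2175 → Mar 6, 2176: 366 days (Feb 29, 2176 is in that span).
Mar 6, 2176 → Mar 6, 2177: 365 days.
Mar 6, 2177 → Mar 6, 2178: 365 days.
Mar 6, 2178 → Mar 6, 2179: 365 days.
Mar 6, 2179 → Apr 6, 2179: 31 days (March has 31).
Apr 6, 2179 → May 6, 2179: 30 days (April has 30).
May 6, 2179 → Jun 6, 2179: 31 days (May has 31).
Jun 6, 2179 → Jul 6, 2179: 30 days (June has 30).
Jul 6, 2179 → Aug 6, 2179: 31 days (July has 31).
Aug 6, 2179 → Sep 6, 2179: 31 days (August has 31).
Sep 6, 2179 → Oct 6, 2179: 30 days (September has 30).
Oct 6, 2179 → Nov 6, 2179: 31 days (October has 31).
Nov 6, 2179 → Nov 12, 2179: 6 days.
Total: 3903 days.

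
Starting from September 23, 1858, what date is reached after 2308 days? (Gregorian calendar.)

+365 (one year) → Sep 23, 1859 (1943 left).
+366 (one year; includes Feb 29, 1860) → Sep 23, 1860 (1577 left).
+365 (one year) → Sep 23, 1861 (1212 left).
+365 (one year) → Sep 23, 1862 (847 left).
+365 (one year) → Sep 23, 1863 (482 left).
+366 (one year; includes Feb 29, 1864) → Sep 23, 1864 (116 left).
Sep has 30 days: +8 → Oct 1, 1864 (108 left).
Oct has 31 days: +31 → Nov 1, 1864 (77 left).
Nov has 30 days: +30 → Dec 1, 1864 (47 left).
Dec has 31 days: +31 → Jan 1, 1865 (16 left).
+16 → Jan 17, 1865.

January 17, 1865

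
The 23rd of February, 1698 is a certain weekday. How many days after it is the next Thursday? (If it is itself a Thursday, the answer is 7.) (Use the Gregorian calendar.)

4

Feb 23, 1698 is a Sunday.
From Sunday to the next Thursday is 4 days.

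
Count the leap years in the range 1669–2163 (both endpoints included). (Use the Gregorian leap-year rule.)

Multiples of 4 in [1669,2163]: 123.
Of those, multiples of 100: 5 (not leap unless ÷400).
Multiples of 400: 1.
Leap years = 123 − 5 + 1 = 119.

119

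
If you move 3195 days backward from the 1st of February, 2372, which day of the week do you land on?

Saturday

First find the weekday of Feb 1, 2372. Doomsday rule: the anchor day for the 2300s is Wednesday. For year 72: 72÷12 = 6 r 0, and 0÷4 = 0, so 6+0+0 = 6.
Wednesday + 6 ≡ Tuesday — that's 2372's doomsday.
In February the doomsday date is Feb 29 (2372 is a leap year (divisible by 4)).
Feb 1 is 28 days before Feb 29; 28 mod 7 = 0, so Tuesday − 0 = Tuesday.
3195 mod 7 = 3, so 3195 days before a Tuesday is Tuesday − 3 = Saturday.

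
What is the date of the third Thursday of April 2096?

April 19, 2096

April 1, 2096 is a Sunday.
The first Thursday is therefore April 5 (4 days later).
The third Thursday is 5 + 2×7 = April 19.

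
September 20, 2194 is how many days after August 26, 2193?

Aug 26, 2193 → Sep 26, 2193: 31 days (August has 31).
Sep 26, 2193 → Oct 26, 2193: 30 days (September has 30).
Oct 26, 2193 → Nov 26, 2193: 31 days (October has 31).
Nov 26, 2193 → Dec 26, 2193: 30 days (November has 30).
Dec 26, 2193 → Jan 26, 2194: 31 days (December has 31).
Jan 26, 2194 → Feb 26, 2194: 31 days (January has 31).
Feb 26, 2194 → Mar 26, 2194: 28 days (February has 28).
Mar 26, 2194 → Apr 26, 2194: 31 days (March has 31).
Apr 26, 2194 → May 26, 2194: 30 days (April has 30).
May 26, 2194 → Jun 26, 2194: 31 days (May has 31).
Jun 26, 2194 → Jul 26, 2194: 30 days (June has 30).
Jul 26, 2194 → Aug 26, 2194: 31 days (July has 31).
Aug 26, 2194 → Sep 20, 2194: 25 days.
Total: 390 days.

390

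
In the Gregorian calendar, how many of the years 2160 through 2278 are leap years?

Multiples of 4 in [2160,2278]: 30.
Of those, multiples of 100: 1 (not leap unless ÷400).
Multiples of 400: 0.
Leap years = 30 − 1 + 0 = 29.

29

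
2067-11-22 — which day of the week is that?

January 1, 2067 is a Saturday.
Jan 1, 2067 → Feb 1, 2067: 31 days (January has 31).
Feb 1, 2067 → Mar 1, 2067: 28 days (February has 28).
Mar 1, 2067 → Apr 1, 2067: 31 days (March has 31).
Apr 1, 2067 → May 1, 2067: 30 days (April has 30).
May 1, 2067 → Jun 1, 2067: 31 days (May has 31).
Jun 1, 2067 → Jul 1, 2067: 30 days (June has 30).
Jul 1, 2067 → Aug 1, 2067: 31 days (July has 31).
Aug 1, 2067 → Sep 1, 2067: 31 days (August has 31).
Sep 1, 2067 → Oct 1, 2067: 30 days (September has 30).
Oct 1, 2067 → Nov 1, 2067: 31 days (October has 31).
Nov 1, 2067 → Nov 22, 2067: 21 days.
Total: 325 days.
325 mod 7 = 3, so Saturday + 3 = Tuesday.

Tuesday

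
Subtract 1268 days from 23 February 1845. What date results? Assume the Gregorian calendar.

September 4, 1841

−366 (one year; includes Feb 29, 1844) → Feb 23, 1844 (902 left).
−365 (one year) → Feb 23, 1843 (537 left).
−365 (one year) → Feb 23, 1842 (172 left).
−23 → Jan 31, 1842 (end of Jan, 31 days; 149 left).
−31 → Dec 31, 1841 (end of Dec, 31 days; 118 left).
−31 → Nov 30, 1841 (end of Nov, 30 days; 87 left).
−30 → Oct 31, 1841 (end of Oct, 31 days; 57 left).
−31 → Sep 30, 1841 (end of Sep, 30 days; 26 left).
−26 → Sep 4, 1841.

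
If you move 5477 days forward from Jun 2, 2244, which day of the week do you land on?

Wednesday

Jun 2, 2244 is a Sunday.
5477 mod 7 = 3, so 5477 days after a Sunday is Sunday + 3 = Wednesday.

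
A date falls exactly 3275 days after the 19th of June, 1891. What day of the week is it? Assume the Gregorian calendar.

First find the weekday of Jun 19, 1891. Doomsday rule: the anchor day for the 1800s is Friday. For year 91: 91÷12 = 7 r 7, and 7÷4 = 1, so 7+7+1 = 15.
Friday + 15 ≡ Saturday — that's 1891's doomsday.
In June the doomsday date is Jun 6.
Jun 19 is 13 days after Jun 6; 13 mod 7 = 6, so Saturday + 6 = Friday.
3275 mod 7 = 6, so 3275 days after a Friday is Friday + 6 = Thursday.

Thursday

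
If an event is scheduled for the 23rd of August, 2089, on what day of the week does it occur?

Tuesday

Doomsday rule: the anchor day for the 2000s is Tuesday. For year 89: 89÷12 = 7 r 5, and 5÷4 = 1, so 7+5+1 = 13.
Tuesday + 13 ≡ Monday — that's 2089's doomsday.
In August the doomsday date is Aug 8.
Aug 23 is 15 days after Aug 8; 15 mod 7 = 1, so Monday + 1 = Tuesday.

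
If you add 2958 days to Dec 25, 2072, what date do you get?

+365 (one year) → Dec 25, 2073 (2593 left).
+365 (one year) → Dec 25, 2074 (2228 left).
+365 (one year) → Dec 25, 2075 (1863 left).
+366 (one year; includes Feb 29, 2076) → Dec 25, 2076 (1497 left).
+365 (one year) → Dec 25, 2077 (1132 left).
+365 (one year) → Dec 25, 2078 (767 left).
+365 (one year) → Dec 25, 2079 (402 left).
+366 (one year; includes Feb 29, 2080) → Dec 25, 2080 (36 left).
Dec has 31 days: +7 → Jan 1, 2081 (29 left).
+29 → Jan 30, 2081.

January 30, 2081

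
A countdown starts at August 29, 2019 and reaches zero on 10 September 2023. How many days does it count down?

Aug 29, 2019 → Aug 29, 2020: 366 days (Feb 29, 2020 is in that span).
Aug 29, 2020 → Aug 29, 2021: 365 days.
Aug 29, 2021 → Aug 29, 2022: 365 days.
Aug 29, 2022 → Sep 29, 2022: 31 days (August has 31).
Sep 29, 2022 → Oct 29, 2022: 30 days (September has 30).
Oct 29, 2022 → Nov 29, 2022: 31 days (October has 31).
Nov 29, 2022 → Dec 29, 2022: 30 days (November has 30).
Dec 29, 2022 → Jan 29, 2023: 31 days (December has 31).
Jan 29, 2023 → Feb 28, 2023: 30 days (January has 31).
Feb 28, 2023 → Mar 28, 2023: 28 days (February has 28).
Mar 28, 2023 → Apr 28, 2023: 31 days (March has 31).
Apr 28, 2023 → May 28, 2023: 30 days (April has 30).
May 28, 2023 → Jun 28, 2023: 31 days (May has 31).
Jun 28, 2023 → Jul 28, 2023: 30 days (June has 30).
Jul 28, 2023 → Aug 28, 2023: 31 days (July has 31).
Aug 28, 2023 → Sep 10, 2023: 13 days.
Total: 1473 days.

1473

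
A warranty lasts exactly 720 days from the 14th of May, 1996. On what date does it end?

May 4, 1998

+365 (one year) → May 14, 1997 (355 left).
May has 31 days: +18 → Jun 1, 1997 (337 left).
Jun has 30 days: +30 → Jul 1, 1997 (307 left).
Jul has 31 days: +31 → Aug 1, 1997 (276 left).
Aug has 31 days: +31 → Sep 1, 1997 (245 left).
Sep has 30 days: +30 → Oct 1, 1997 (215 left).
Oct has 31 days: +31 → Nov 1, 1997 (184 left).
Nov has 30 days: +30 → Dec 1, 1997 (154 left).
Dec has 31 days: +31 → Jan 1, 1998 (123 left).
Jan has 31 days: +31 → Feb 1, 1998 (92 left).
Feb has 28 days: +28 → Mar 1, 1998 (64 left).
Mar has 31 days: +31 → Apr 1, 1998 (33 left).
Apr has 30 days: +30 → May 1, 1998 (3 left).
+3 → May 4, 1998.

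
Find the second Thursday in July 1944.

July 13, 1944

July 1, 1944 is a Saturday.
The first Thursday is therefore July 6 (5 days later).
The second Thursday is 6 + 1×7 = July 13.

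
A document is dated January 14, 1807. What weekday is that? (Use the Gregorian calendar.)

Wednesday

Doomsday rule: the anchor day for the 1800s is Friday. For year 07: 7÷12 = 0 r 7, and 7÷4 = 1, so 0+7+1 = 8.
Friday + 8 ≡ Saturday — that's 1807's doomsday.
In January the doomsday date is Jan 3 (1807 is not a leap year).
Jan 14 is 11 days after Jan 3; 11 mod 7 = 4, so Saturday + 4 = Wednesday.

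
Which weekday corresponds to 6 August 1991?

Doomsday rule: the anchor day for the 1900s is Wednesday. For year 91: 91÷12 = 7 r 7, and 7÷4 = 1, so 7+7+1 = 15.
Wednesday + 15 ≡ Thursday — that's 1991's doomsday.
In August the doomsday date is Aug 8.
Aug 6 is 2 days before Aug 8; 2 mod 7 = 2, so Thursday − 2 = Tuesday.

Tuesday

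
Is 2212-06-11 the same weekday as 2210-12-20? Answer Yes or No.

From Dec 20, 2210 to Jun 11, 2212 is 539 days.
539 mod 7 = 0, so they are the same weekday.
(Dec 20, 2210 is a Thursday; Jun 11, 2212 is a Thursday.)

Yes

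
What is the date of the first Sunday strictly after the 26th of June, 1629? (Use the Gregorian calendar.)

July 1, 1629

Jun 26, 1629 is a Tuesday.
From Tuesday to the next Sunday is 5 days.
Jun 26, 1629 + 5 = Jul 1, 1629.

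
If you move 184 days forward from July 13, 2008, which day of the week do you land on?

First find the weekday of Jul 13, 2008. Doomsday rule: the anchor day for the 2000s is Tuesday. For year 08: 8÷12 = 0 r 8, and 8÷4 = 2, so 0+8+2 = 10.
Tuesday + 10 ≡ Friday — that's 2008's doomsday.
In July the doomsday date is Jul 11.
Jul 13 is 2 days after Jul 11; 2 mod 7 = 2, so Friday + 2 = Sunday.
184 mod 7 = 2, so 184 days after a Sunday is Sunday + 2 = Tuesday.

Tuesday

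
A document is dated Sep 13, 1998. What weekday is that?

Sunday

January 1, 1998 is a Thursday.
Jan 1, 1998 → Feb 1, 1998: 31 days (January has 31).
Feb 1, 1998 → Mar 1, 1998: 28 days (February has 28).
Mar 1, 1998 → Apr 1, 1998: 31 days (March has 31).
Apr 1, 1998 → May 1, 1998: 30 days (April has 30).
May 1, 1998 → Jun 1, 1998: 31 days (May has 31).
Jun 1, 1998 → Jul 1, 1998: 30 days (June has 30).
Jul 1, 1998 → Aug 1, 1998: 31 days (July has 31).
Aug 1, 1998 → Sep 1, 1998: 31 days (August has 31).
Sep 1, 1998 → Sep 13, 1998: 12 days.
Total: 255 days.
255 mod 7 = 3, so Thursday + 3 = Sunday.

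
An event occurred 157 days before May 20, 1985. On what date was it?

December 14, 1984

−20 → Apr 30, 1985 (end of Apr, 30 days; 137 left).
−30 → Mar 31, 1985 (end of Mar, 31 days; 107 left).
−31 → Feb 28, 1985 (end of Feb, 28 days; 76 left).
−28 → Jan 31, 1985 (end of Jan, 31 days; 48 left).
−31 → Dec 31, 1984 (end of Dec, 31 days; 17 left).
−17 → Dec 14, 1984.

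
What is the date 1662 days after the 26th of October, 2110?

+365 (one year) → Oct 26, 2111 (1297 left).
+366 (one year; includes Feb 29, 2112) → Oct 26, 2112 (931 left).
+365 (one year) → Oct 26, 2113 (566 left).
+365 (one year) → Oct 26, 2114 (201 left).
Oct has 31 days: +6 → Nov 1, 2114 (195 left).
Nov has 30 days: +30 → Dec 1, 2114 (165 left).
Dec has 31 days: +31 → Jan 1, 2115 (134 left).
Jan has 31 days: +31 → Feb 1, 2115 (103 left).
Feb has 28 days: +28 → Mar 1, 2115 (75 left).
Mar has 31 days: +31 → Apr 1, 2115 (44 left).
Apr has 30 days: +30 → May 1, 2115 (14 left).
+14 → May 15, 2115.

May 15, 2115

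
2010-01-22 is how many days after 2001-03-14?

Mar 14, 2001 → Mar 14, 2002: 365 days.
Mar 14, 2002 → Mar 14, 2003: 365 days.
Mar 14, 2003 → Mar 14, 2004: 366 days (Feb 29, 2004 is in that span).
Mar 14, 2004 → Mar 14, 2005: 365 days.
Mar 14, 2005 → Mar 14, 2006: 365 days.
Mar 14, 2006 → Mar 14, 2007: 365 days.
Mar 14, 2007 → Mar 14, 2008: 366 days (Feb 29, 2008 is in that span).
Mar 14, 2008 → Mar 14, 2009: 365 days.
Mar 14, 2009 → Apr 14, 2009: 31 days (March has 31).
Apr 14, 2009 → May 14, 2009: 30 days (April has 30).
May 14, 2009 → Jun 14, 2009: 31 days (May has 31).
Jun 14, 2009 → Jul 14, 2009: 30 days (June has 30).
Jul 14, 2009 → Aug 14, 2009: 31 days (July has 31).
Aug 14, 2009 → Sep 14, 2009: 31 days (August has 31).
Sep 14, 2009 → Oct 14, 2009: 30 days (September has 30).
Oct 14, 2009 → Nov 14, 2009: 31 days (October has 31).
Nov 14, 2009 → Dec 14, 2009: 30 days (November has 30).
Dec 14, 2009 → Jan 14, 2010: 31 days (December has 31).
Jan 14, 2010 → Jan 22, 2010: 8 days.
Total: 3236 days.

3236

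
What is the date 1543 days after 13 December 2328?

+365 (one year) → Dec 13, 2329 (1178 left).
+365 (one year) → Dec 13, 2330 (813 left).
+365 (one year) → Dec 13, 2331 (448 left).
+366 (one year; includes Feb 29, 2332) → Dec 13, 2332 (82 left).
Dec has 31 days: +19 → Jan 1, 2333 (63 left).
Jan has 31 days: +31 → Feb 1, 2333 (32 left).
Feb has 28 days: +28 → Mar 1, 2333 (4 left).
+4 → Mar 5, 2333.

March 5, 2333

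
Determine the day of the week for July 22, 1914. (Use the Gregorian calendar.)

Doomsday rule: the anchor day for the 1900s is Wednesday. For year 14: 14÷12 = 1 r 2, and 2÷4 = 0, so 1+2+0 = 3.
Wednesday + 3 ≡ Saturday — that's 1914's doomsday.
In July the doomsday date is Jul 11.
Jul 22 is 11 days after Jul 11; 11 mod 7 = 4, so Saturday + 4 = Wednesday.

Wednesday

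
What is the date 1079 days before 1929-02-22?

March 11, 1926

−366 (one year; includes Feb 29, 1928) → Feb 22, 1928 (713 left).
−365 (one year) → Feb 22, 1927 (348 left).
−22 → Jan 31, 1927 (end of Jan, 31 days; 326 left).
−31 → Dec 31, 1926 (end of Dec, 31 days; 295 left).
−31 → Nov 30, 1926 (end of Nov, 30 days; 264 left).
−30 → Oct 31, 1926 (end of Oct, 31 days; 234 left).
−31 → Sep 30, 1926 (end of Sep, 30 days; 203 left).
−30 → Aug 31, 1926 (end of Aug, 31 days; 173 left).
−31 → Jul 31, 1926 (end of Jul, 31 days; 142 left).
−31 → Jun 30, 1926 (end of Jun, 30 days; 111 left).
−30 → May 31, 1926 (end of May, 31 days; 81 left).
−31 → Apr 30, 1926 (end of Apr, 30 days; 50 left).
−30 → Mar 31, 1926 (end of Mar, 31 days; 20 left).
−20 → Mar 11, 1926.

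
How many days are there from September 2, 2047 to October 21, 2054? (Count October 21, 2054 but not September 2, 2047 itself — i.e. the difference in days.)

Sep 2, 2047 → Sep 2, 2048: 366 days (Feb 29, 2048 is in that span).
Sep 2, 2048 → Sep 2, 2049: 365 days.
Sep 2, 2049 → Sep 2, 2050: 365 days.
Sep 2, 2050 → Sep 2, 2051: 365 days.
Sep 2, 2051 → Sep 2, 2052: 366 days (Feb 29, 2052 is in that span).
Sep 2, 2052 → Sep 2, 2053: 365 days.
Sep 2, 2053 → Sep 2, 2054: 365 days.
Sep 2, 2054 → Oct 2, 2054: 30 days (September has 30).
Oct 2, 2054 → Oct 21, 2054: 19 days.
Total: 2606 days.

2606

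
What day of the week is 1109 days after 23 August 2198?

Aug 23, 2198 is a Thursday.
1109 mod 7 = 3, so 1109 days after a Thursday is Thursday + 3 = Sunday.

Sunday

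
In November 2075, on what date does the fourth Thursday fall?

November 28, 2075

November 1, 2075 is a Friday.
The first Thursday is therefore November 7 (6 days later).
The fourth Thursday is 7 + 3×7 = November 28.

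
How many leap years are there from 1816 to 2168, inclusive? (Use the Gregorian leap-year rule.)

Multiples of 4 in [1816,2168]: 89.
Of those, multiples of 100: 3 (not leap unless ÷400).
Multiples of 400: 1.
Leap years = 89 − 3 + 1 = 87.

87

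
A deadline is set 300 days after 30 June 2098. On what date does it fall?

April 26, 2099

Jun has 30 days: +1 → Jul 1, 2098 (299 left).
Jul has 31 days: +31 → Aug 1, 2098 (268 left).
Aug has 31 days: +31 → Sep 1, 2098 (237 left).
Sep has 30 days: +30 → Oct 1, 2098 (207 left).
Oct has 31 days: +31 → Nov 1, 2098 (176 left).
Nov has 30 days: +30 → Dec 1, 2098 (146 left).
Dec has 31 days: +31 → Jan 1, 2099 (115 left).
Jan has 31 days: +31 → Feb 1, 2099 (84 left).
Feb has 28 days: +28 → Mar 1, 2099 (56 left).
Mar has 31 days: +31 → Apr 1, 2099 (25 left).
+25 → Apr 26, 2099.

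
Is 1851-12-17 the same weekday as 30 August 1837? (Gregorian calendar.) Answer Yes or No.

Yes

From Aug 30, 1837 to Dec 17, 1851 is 5222 days.
5222 mod 7 = 0, so they are the same weekday.
(Aug 30, 1837 is a Wednesday; Dec 17, 1851 is a Wednesday.)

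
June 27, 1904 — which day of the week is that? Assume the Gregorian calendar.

Doomsday rule: the anchor day for the 1900s is Wednesday. For year 04: 4÷12 = 0 r 4, and 4÷4 = 1, so 0+4+1 = 5.
Wednesday + 5 ≡ Monday — that's 1904's doomsday.
In June the doomsday date is Jun 6.
Jun 27 is 21 days after Jun 6; 21 mod 7 = 0, so Monday + 0 = Monday.

Monday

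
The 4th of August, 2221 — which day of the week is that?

Doomsday rule: the anchor day for the 2200s is Friday. For year 21: 21÷12 = 1 r 9, and 9÷4 = 2, so 1+9+2 = 12.
Friday + 12 ≡ Wednesday — that's 2221's doomsday.
In August the doomsday date is Aug 8.
Aug 4 is 4 days before Aug 8; 4 mod 7 = 4, so Wednesday − 4 = Saturday.

Saturday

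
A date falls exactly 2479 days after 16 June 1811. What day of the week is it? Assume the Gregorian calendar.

Jun 16, 1811 is a Sunday.
2479 mod 7 = 1, so 2479 days after a Sunday is Sunday + 1 = Monday.

Monday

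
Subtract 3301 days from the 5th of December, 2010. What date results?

−365 (one year) → Dec 5, 2009 (2936 left).
−365 (one year) → Dec 5, 2008 (2571 left).
−366 (one year; includes Feb 29, 2008) → Dec 5, 2007 (2205 left).
−365 (one year) → Dec 5, 2006 (1840 left).
−365 (one year) → Dec 5, 2005 (1475 left).
−365 (one year) → Dec 5, 2004 (1110 left).
−366 (one year; includes Feb 29, 2004) → Dec 5, 2003 (744 left).
−365 (one year) → Dec 5, 2002 (379 left).
−5 → Nov 30, 2002 (end of Nov, 30 days; 374 left).
−30 → Oct 31, 2002 (end of Oct, 31 days; 344 left).
−31 → Sep 30, 2002 (end of Sep, 30 days; 313 left).
−30 → Aug 31, 2002 (end of Aug, 31 days; 283 left).
−31 → Jul 31, 2002 (end of Jul, 31 days; 252 left).
−31 → Jun 30, 2002 (end of Jun, 30 days; 221 left).
−30 → May 31, 2002 (end of May, 31 days; 191 left).
−31 → Apr 30, 2002 (end of Apr, 30 days; 160 left).
−30 → Mar 31, 2002 (end of Mar, 31 days; 130 left).
−31 → Feb 28, 2002 (end of Feb, 28 days; 99 left).
−28 → Jan 31, 2002 (end of Jan, 31 days; 71 left).
−31 → Dec 31, 2001 (end of Dec, 31 days; 40 left).
−31 → Nov 30, 2001 (end of Nov, 30 days; 9 left).
−9 → Nov 21, 2001.

November 21, 2001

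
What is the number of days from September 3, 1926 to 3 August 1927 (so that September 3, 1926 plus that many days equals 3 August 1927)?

Sep 3, 1926 → Oct 3, 1926: 30 days (September has 30).
Oct 3, 1926 → Nov 3, 1926: 31 days (October has 31).
Nov 3, 1926 → Dec 3, 1926: 30 days (November has 30).
Dec 3, 1926 → Jan 3, 1927: 31 days (December has 31).
Jan 3, 1927 → Feb 3, 1927: 31 days (January has 31).
Feb 3, 1927 → Mar 3, 1927: 28 days (February has 28).
Mar 3, 1927 → Apr 3, 1927: 31 days (March has 31).
Apr 3, 1927 → May 3, 1927: 30 days (April has 30).
May 3, 1927 → Jun 3, 1927: 31 days (May has 31).
Jun 3, 1927 → Jul 3, 1927: 30 days (June has 30).
Jul 3, 1927 → Aug 3, 1927: 31 days.
Total: 334 days.

334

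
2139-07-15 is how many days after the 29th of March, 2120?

Mar 29, 2120 → Mar 29, 2121: 365 days.
Mar 29, 2121 → Mar 29, 2122: 365 days.
Mar 29, 2122 → Mar 29, 2123: 365 days.
Mar 29, 2123 → Mar 29, 2124: 366 days (Feb 29, 2124 is in that span).
Mar 29, 2124 → Mar 29, 2125: 365 days.
Mar 29, 2125 → Mar 29, 2126: 365 days.
Mar 29, 2126 → Mar 29, 2127: 365 days.
Mar 29, 2127 → Mar 29, 2128: 366 days (Feb 29, 2128 is in that span).
Mar 29, 2128 → Mar 29, 2129: 365 days.
Mar 29, 2129 → Mar 29, 2130: 365 days.
Mar 29, 2130 → Mar 29, 2131: 365 days.
Mar 29, 2131 → Mar 29, 2132: 366 days (Feb 29, 2132 is in that span).
Mar 29, 2132 → Mar 29, 2133: 365 days.
Mar 29, 2133 → Mar 29, 2134: 365 days.
Mar 29, 2134 → Mar 29, 2135: 365 days.
Mar 29, 2135 → Mar 29, 2136: 366 days (Feb 29, 2136 is in that span).
Mar 29, 2136 → Mar 29, 2137: 365 days.
Mar 29, 2137 → Mar 29, 2138: 365 days.
Mar 29, 2138 → Mar 29, 2139: 365 days.
Mar 29, 2139 → Apr 29, 2139: 31 days (March has 31).
Apr 29, 2139 → May 29, 2139: 30 days (April has 30).
May 29, 2139 → Jun 29, 2139: 31 days (May has 31).
Jun 29, 2139 → Jul 15, 2139: 16 days.
Total: 7047 days.

7047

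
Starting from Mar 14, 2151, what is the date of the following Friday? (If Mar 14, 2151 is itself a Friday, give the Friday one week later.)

Mar 14, 2151 is a Sunday.
From Sunday to the next Friday is 5 days.
Mar 14, 2151 + 5 = Mar 19, 2151.

March 19, 2151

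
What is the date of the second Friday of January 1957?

January 11, 1957

January 1, 1957 is a Tuesday.
The first Friday is therefore January 4 (3 days later).
The second Friday is 4 + 1×7 = January 11.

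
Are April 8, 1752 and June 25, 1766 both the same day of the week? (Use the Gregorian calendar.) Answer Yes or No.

No

From Apr 8, 1752 to Jun 25, 1766 is 5191 days.
5191 mod 7 = 4, so they are different weekdays.
(Apr 8, 1752 is a Saturday; Jun 25, 1766 is a Wednesday.)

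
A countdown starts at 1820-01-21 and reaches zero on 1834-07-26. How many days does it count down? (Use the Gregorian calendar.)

Jan 21, 1820 → Jan 21, 1821: 366 days (Feb 29, 1820 is in that span).
Jan 21, 1821 → Jan 21, 1822: 365 days.
Jan 21, 1822 → Jan 21, 1823: 365 days.
Jan 21, 1823 → Jan 21, 1824: 365 days.
Jan 21, 1824 → Jan 21, 1825: 366 days (Feb 29, 1824 is in that span).
Jan 21, 1825 → Jan 21, 1826: 365 days.
Jan 21, 1826 → Jan 21, 1827: 365 days.
Jan 21, 1827 → Jan 21, 1828: 365 days.
Jan 21, 1828 → Jan 21, 1829: 366 days (Feb 29, 1828 is in that span).
Jan 21, 1829 → Jan 21, 1830: 365 days.
Jan 21, 1830 → Jan 21, 1831: 365 days.
Jan 21, 1831 → Jan 21, 1832: 365 days.
Jan 21, 1832 → Jan 21, 1833: 366 days (Feb 29, 1832 is in that span).
Jan 21, 1833 → Jan 21, 1834: 365 days.
Jan 21, 1834 → Feb 21, 1834: 31 days (January has 31).
Feb 21, 1834 → Mar 21, 1834: 28 days (February has 28).
Mar 21, 1834 → Apr 21, 1834: 31 days (March has 31).
Apr 21, 1834 → May 21, 1834: 30 days (April has 30).
May 21, 1834 → Jun 21, 1834: 31 days (May has 31).
Jun 21, 1834 → Jul 21, 1834: 30 days (June has 30).
Jul 21, 1834 → Jul 26, 1834: 5 days.
Total: 5300 days.

5300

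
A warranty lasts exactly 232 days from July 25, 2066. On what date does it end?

March 14, 2067

Jul has 31 days: +7 → Aug 1, 2066 (225 left).
Aug has 31 days: +31 → Sep 1, 2066 (194 left).
Sep has 30 days: +30 → Oct 1, 2066 (164 left).
Oct has 31 days: +31 → Nov 1, 2066 (133 left).
Nov has 30 days: +30 → Dec 1, 2066 (103 left).
Dec has 31 days: +31 → Jan 1, 2067 (72 left).
Jan has 31 days: +31 → Feb 1, 2067 (41 left).
Feb has 28 days: +28 → Mar 1, 2067 (13 left).
+13 → Mar 14, 2067.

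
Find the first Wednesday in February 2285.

February 1, 2285 is a Sunday.
The first Wednesday is therefore February 4 (3 days later).

February 4, 2285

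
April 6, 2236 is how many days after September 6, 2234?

578

Sep 6, 2234 → Sep 6, 2235: 365 days.
Sep 6, 2235 → Oct 6, 2235: 30 days (September has 30).
Oct 6, 2235 → Nov 6, 2235: 31 days (October has 31).
Nov 6, 2235 → Dec 6, 2235: 30 days (November has 30).
Dec 6, 2235 → Jan 6, 2236: 31 days (December has 31).
Jan 6, 2236 → Feb 6, 2236: 31 days (January has 31).
Feb 6, 2236 → Mar 6, 2236: 29 days (February has 29).
Mar 6, 2236 → Apr 6, 2236: 31 days.
Total: 578 days.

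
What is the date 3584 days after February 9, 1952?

+366 (one year; includes Feb 29, 1952) → Feb 9, 1953 (3218 left).
+365 (one year) → Feb 9, 1954 (2853 left).
+365 (one year) → Feb 9, 1955 (2488 left).
+365 (one year) → Feb 9, 1956 (2123 left).
+366 (one year; includes Feb 29, 1956) → Feb 9, 1957 (1757 left).
+365 (one year) → Feb 9, 1958 (1392 left).
+365 (one year) → Feb 9, 1959 (1027 left).
+365 (one year) → Feb 9, 1960 (662 left).
+366 (one year; includes Feb 29, 1960) → Feb 9, 1961 (296 left).
Feb has 28 days: +20 → Mar 1, 1961 (276 left).
Mar has 31 days: +31 → Apr 1, 1961 (245 left).
Apr has 30 days: +30 → May 1, 1961 (215 left).
May has 31 days: +31 → Jun 1, 1961 (184 left).
Jun has 30 days: +30 → Jul 1, 1961 (154 left).
Jul has 31 days: +31 → Aug 1, 1961 (123 left).
Aug has 31 days: +31 → Sep 1, 1961 (92 left).
Sep has 30 days: +30 → Oct 1, 1961 (62 left).
Oct has 31 days: +31 → Nov 1, 1961 (31 left).
Nov has 30 days: +30 → Dec 1, 1961 (1 left).
+1 → Dec 2, 1961.

December 2, 1961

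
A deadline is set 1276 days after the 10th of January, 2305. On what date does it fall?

July 9, 2308

+365 (one year) → Jan 10, 2306 (911 left).
+365 (one year) → Jan 10, 2307 (546 left).
+365 (one year) → Jan 10, 2308 (181 left).
Jan has 31 days: +22 → Feb 1, 2308 (159 left).
Feb has 29 days: +29 → Mar 1, 2308 (130 left).
Mar has 31 days: +31 → Apr 1, 2308 (99 left).
Apr has 30 days: +30 → May 1, 2308 (69 left).
May has 31 days: +31 → Jun 1, 2308 (38 left).
Jun has 30 days: +30 → Jul 1, 2308 (8 left).
+8 → Jul 9, 2308.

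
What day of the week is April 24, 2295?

Wednesday

Doomsday rule: the anchor day for the 2200s is Friday. For year 95: 95÷12 = 7 r 11, and 11÷4 = 2, so 7+11+2 = 20.
Friday + 20 ≡ Thursday — that's 2295's doomsday.
In April the doomsday date is Apr 4.
Apr 24 is 20 days after Apr 4; 20 mod 7 = 6, so Thursday + 6 = Wednesday.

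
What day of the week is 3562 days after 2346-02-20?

Tuesday

First find the weekday of Feb 20, 2346. Doomsday rule: the anchor day for the 2300s is Wednesday. For year 46: 46÷12 = 3 r 10, and 10÷4 = 2, so 3+10+2 = 15.
Wednesday + 15 ≡ Thursday — that's 2346's doomsday.
In February the doomsday date is Feb 28 (2346 is not a leap year).
Feb 20 is 8 days before Feb 28; 8 mod 7 = 1, so Thursday − 1 = Wednesday.
3562 mod 7 = 6, so 3562 days after a Wednesday is Wednesday + 6 = Tuesday.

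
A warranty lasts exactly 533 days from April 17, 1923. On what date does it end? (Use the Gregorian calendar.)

October 1, 1924

+366 (one year; includes Feb 29, 1924) → Apr 17, 1924 (167 left).
Apr has 30 days: +14 → May 1, 1924 (153 left).
May has 31 days: +31 → Jun 1, 1924 (122 left).
Jun has 30 days: +30 → Jul 1, 1924 (92 left).
Jul has 31 days: +31 → Aug 1, 1924 (61 left).
Aug has 31 days: +31 → Sep 1, 1924 (30 left).
Sep has 30 days: +30 → Oct 1, 1924 (0 left).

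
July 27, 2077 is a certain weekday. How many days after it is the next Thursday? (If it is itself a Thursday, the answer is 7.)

Jul 27, 2077 is a Tuesday.
From Tuesday to the next Thursday is 2 days.

2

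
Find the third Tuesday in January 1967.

January 17, 1967

January 1, 1967 is a Sunday.
The first Tuesday is therefore January 3 (2 days later).
The third Tuesday is 3 + 2×7 = January 17.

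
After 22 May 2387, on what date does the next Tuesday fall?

May 22, 2387 is a Friday.
From Friday to the next Tuesday is 4 days.
May 22, 2387 + 4 = May 26, 2387.

May 26, 2387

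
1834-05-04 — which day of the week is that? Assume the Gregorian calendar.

Doomsday rule: the anchor day for the 1800s is Friday. For year 34: 34÷12 = 2 r 10, and 10÷4 = 2, so 2+10+2 = 14.
Friday + 14 ≡ Friday — that's 1834's doomsday.
In May the doomsday date is May 9.
May 4 is 5 days before May 9; 5 mod 7 = 5, so Friday − 5 = Sunday.

Sunday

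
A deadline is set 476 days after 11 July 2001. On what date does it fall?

+365 (one year) → Jul 11, 2002 (111 left).
Jul has 31 days: +21 → Aug 1, 2002 (90 left).
Aug has 31 days: +31 → Sep 1, 2002 (59 left).
Sep has 30 days: +30 → Oct 1, 2002 (29 left).
+29 → Oct 30, 2002.

October 30, 2002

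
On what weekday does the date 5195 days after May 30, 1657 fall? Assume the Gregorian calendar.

Thursday

May 30, 1657 is a Wednesday.
5195 mod 7 = 1, so 5195 days after a Wednesday is Wednesday + 1 = Thursday.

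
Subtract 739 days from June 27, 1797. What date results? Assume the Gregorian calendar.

June 19, 1795

−365 (one year) → Jun 27, 1796 (374 left).
−27 → May 31, 1796 (end of May, 31 days; 347 left).
−31 → Apr 30, 1796 (end of Apr, 30 days; 316 left).
−30 → Mar 31, 1796 (end of Mar, 31 days; 286 left).
−31 → Feb 29, 1796 (end of Feb, 29 days; 255 left).
−29 → Jan 31, 1796 (end of Jan, 31 days; 226 left).
−31 → Dec 31, 1795 (end of Dec, 31 days; 195 left).
−31 → Nov 30, 1795 (end of Nov, 30 days; 164 left).
−30 → Oct 31, 1795 (end of Oct, 31 days; 134 left).
−31 → Sep 30, 1795 (end of Sep, 30 days; 103 left).
−30 → Aug 31, 1795 (end of Aug, 31 days; 73 left).
−31 → Jul 31, 1795 (end of Jul, 31 days; 42 left).
−31 → Jun 30, 1795 (end of Jun, 30 days; 11 left).
−11 → Jun 19, 1795.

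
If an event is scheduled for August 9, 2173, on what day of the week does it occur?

Doomsday rule: the anchor day for the 2100s is Sunday. For year 73: 73÷12 = 6 r 1, and 1÷4 = 0, so 6+1+0 = 7.
Sunday + 7 ≡ Sunday — that's 2173's doomsday.
In August the doomsday date is Aug 8.
Aug 9 is 1 day after Aug 8; 1 mod 7 = 1, so Sunday + 1 = Monday.

Monday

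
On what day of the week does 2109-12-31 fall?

Tuesday

Doomsday rule: the anchor day for the 2100s is Sunday. For year 09: 9÷12 = 0 r 9, and 9÷4 = 2, so 0+9+2 = 11.
Sunday + 11 ≡ Thursday — that's 2109's doomsday.
In December the doomsday date is Dec 12.
Dec 31 is 19 days after Dec 12; 19 mod 7 = 5, so Thursday + 5 = Tuesday.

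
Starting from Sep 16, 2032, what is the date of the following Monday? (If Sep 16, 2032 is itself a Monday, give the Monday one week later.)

Sep 16, 2032 is a Thursday.
From Thursday to the next Monday is 4 days.
Sep 16, 2032 + 4 = Sep 20, 2032.

September 20, 2032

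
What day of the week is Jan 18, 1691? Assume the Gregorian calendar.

Doomsday rule: the anchor day for the 1600s is Tuesday. For year 91: 91÷12 = 7 r 7, and 7÷4 = 1, so 7+7+1 = 15.
Tuesday + 15 ≡ Wednesday — that's 1691's doomsday.
In January the doomsday date is Jan 3 (1691 is not a leap year).
Jan 18 is 15 days after Jan 3; 15 mod 7 = 1, so Wednesday + 1 = Thursday.

Thursday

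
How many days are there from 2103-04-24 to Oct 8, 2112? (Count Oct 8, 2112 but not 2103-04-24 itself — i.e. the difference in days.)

3455

Apr 24, 2103 → Apr 24, 2104: 366 days (Feb 29, 2104 is in that span).
Apr 24, 2104 → Apr 24, 2105: 365 days.
Apr 24, 2105 → Apr 24, 2106: 365 days.
Apr 24, 2106 → Apr 24, 2107: 365 days.
Apr 24, 2107 → Apr 24, 2108: 366 days (Feb 29, 2108 is in that span).
Apr 24, 2108 → Apr 24, 2109: 365 days.
Apr 24, 2109 → Apr 24, 2110: 365 days.
Apr 24, 2110 → Apr 24, 2111: 365 days.
Apr 24, 2111 → Apr 24, 2112: 366 days (Feb 29, 2112 is in that span).
Apr 24, 2112 → May 24, 2112: 30 days (April has 30).
May 24, 2112 → Jun 24, 2112: 31 days (May has 31).
Jun 24, 2112 → Jul 24, 2112: 30 days (June has 30).
Jul 24, 2112 → Aug 24, 2112: 31 days (July has 31).
Aug 24, 2112 → Sep 24, 2112: 31 days (August has 31).
Sep 24, 2112 → Oct 8, 2112: 14 days.
Total: 3455 days.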